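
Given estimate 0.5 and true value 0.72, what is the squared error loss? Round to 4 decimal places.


Squared error = (estimate - true)^2
Difference = -0.22
Loss = -0.22^2 = 0.0484

0.0484


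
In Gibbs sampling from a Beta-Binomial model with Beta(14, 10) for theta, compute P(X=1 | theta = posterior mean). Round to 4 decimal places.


Posterior mean = alpha/(alpha+beta) = 14/24 = 0.5833
P(X=1|theta=mean) = theta = 0.5833

0.5833


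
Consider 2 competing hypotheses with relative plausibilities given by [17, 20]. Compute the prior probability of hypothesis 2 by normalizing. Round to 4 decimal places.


Sum of weights = 17 + 20 = 37
Normalized prior for H2 = 20 / 37
= 0.5405

0.5405


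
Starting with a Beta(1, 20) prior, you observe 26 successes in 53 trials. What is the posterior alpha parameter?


For a Beta-Binomial conjugate model:
Posterior alpha = prior alpha + number of successes
= 1 + 26 = 27

27


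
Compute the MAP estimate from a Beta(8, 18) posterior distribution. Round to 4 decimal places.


MAP = mode of Beta distribution
= (alpha - 1)/(alpha + beta - 2)
= (8-1)/(8+18-2)
= 7/24 = 0.2917

0.2917


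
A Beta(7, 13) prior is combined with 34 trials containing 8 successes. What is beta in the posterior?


In conjugate updating:
beta_posterior = beta_prior + (n - k)
= 13 + (34 - 8)
= 13 + 26 = 39

39


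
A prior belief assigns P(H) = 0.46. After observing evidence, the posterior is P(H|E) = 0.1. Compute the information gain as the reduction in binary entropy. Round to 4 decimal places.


H(prior) = -0.46*log2(0.46) - 0.54*log2(0.54)
= 0.9954
H(post) = -0.1*log2(0.1) - 0.9*log2(0.9)
= 0.469
IG = 0.9954 - 0.469 = 0.5264

0.5264


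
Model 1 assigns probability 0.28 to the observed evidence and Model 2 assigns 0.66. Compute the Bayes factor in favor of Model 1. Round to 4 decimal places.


BF = P(data|M1) / P(data|M2)
= 0.28 / 0.66 = 0.4242

0.4242


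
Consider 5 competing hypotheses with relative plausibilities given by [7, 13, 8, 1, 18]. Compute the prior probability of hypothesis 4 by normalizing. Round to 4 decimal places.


Sum of weights = 7 + 13 + 8 + 1 + 18 = 47
Normalized prior for H4 = 1 / 47
= 0.0213

0.0213


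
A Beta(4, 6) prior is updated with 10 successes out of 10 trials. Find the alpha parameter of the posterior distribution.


In the Beta-Binomial conjugate update:
alpha_post = alpha_prior + successes
= 4 + 10
= 14

14


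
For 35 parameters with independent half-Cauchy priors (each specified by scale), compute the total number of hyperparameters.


A half-Cauchy prior has 1 hyperparameter per parameter.
Total = 35 * 1 = 35

35


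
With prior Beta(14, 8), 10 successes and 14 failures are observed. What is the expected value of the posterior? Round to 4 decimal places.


Posterior = Beta(24, 22)
E[theta] = alpha/(alpha+beta)
= 24/46 = 0.5217

0.5217


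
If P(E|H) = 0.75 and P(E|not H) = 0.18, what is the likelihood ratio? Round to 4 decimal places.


Likelihood ratio = P(E|H) / P(E|not H)
= 0.75 / 0.18
= 4.1667

4.1667


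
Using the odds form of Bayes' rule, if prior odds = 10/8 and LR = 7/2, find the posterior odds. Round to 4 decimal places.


Bayes' rule in odds form: posterior odds = prior odds * LR
= (10 * 7) / (8 * 2)
= 70/16 = 4.375

4.375


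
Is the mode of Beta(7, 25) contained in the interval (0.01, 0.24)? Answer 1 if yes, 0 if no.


Mode = (a-1)/(a+b-2) = 6/30 = 0.2
Interval: (0.01, 0.24)
Contains mode? 1

1


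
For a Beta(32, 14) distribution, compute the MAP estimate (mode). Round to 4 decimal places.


MAP = mode = (a-1)/(a+b-2)
= (32-1)/(32+14-2)
= 31/44 = 0.7045

0.7045


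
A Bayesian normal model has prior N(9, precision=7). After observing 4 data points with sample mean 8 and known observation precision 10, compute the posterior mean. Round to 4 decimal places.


Posterior mean = (prior_precision * prior_mean + n * data_precision * data_mean) / (prior_precision + n * data_precision)
Numerator = 7*9 + 4*10*8 = 383
Denominator = 7 + 4*10 = 47
Posterior mean = 8.1489

8.1489


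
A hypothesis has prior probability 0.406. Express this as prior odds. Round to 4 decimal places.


Odds = P(H) / P(not H) = 0.406 / 0.594
= 0.6835

0.6835


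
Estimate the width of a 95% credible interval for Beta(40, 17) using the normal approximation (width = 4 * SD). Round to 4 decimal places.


For Beta(a,b): Var = ab/((a+b)^2(a+b+1))
Var = 0.0036, SD = 0.0601
Approximate 95% CI width = 4 * 0.0601 = 0.2403

0.2403


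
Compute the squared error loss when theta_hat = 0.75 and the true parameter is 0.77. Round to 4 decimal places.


L = (theta_hat - theta_true)^2
= (0.75 - 0.77)^2
= -0.02^2 = 0.0004

0.0004


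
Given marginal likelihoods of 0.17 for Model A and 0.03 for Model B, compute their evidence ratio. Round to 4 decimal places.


Ratio = ML(A) / ML(B) = 0.17/0.03
= 5.6667

5.6667


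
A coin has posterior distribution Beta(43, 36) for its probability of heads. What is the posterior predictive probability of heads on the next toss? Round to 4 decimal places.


Posterior predictive = E[theta] = alpha/(alpha+beta)
= 43/79
= 0.5443

0.5443


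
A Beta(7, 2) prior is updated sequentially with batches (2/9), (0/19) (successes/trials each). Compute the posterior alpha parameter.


Sequential conjugate updating is equivalent to a single batch update.
Total successes across all batches = 2
alpha_posterior = alpha_prior + total_successes = 7 + 2
= 9

9


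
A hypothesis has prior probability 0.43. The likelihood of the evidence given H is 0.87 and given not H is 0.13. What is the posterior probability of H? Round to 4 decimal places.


Using Bayes' theorem:
P(E) = 0.43 * 0.87 + 0.57 * 0.13
P(E) = 0.4482
P(H|E) = (0.43 * 0.87) / 0.4482 = 0.8347

0.8347


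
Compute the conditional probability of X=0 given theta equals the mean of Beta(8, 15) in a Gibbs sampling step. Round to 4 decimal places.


Mean of Beta(8, 15) = 0.3478
P(X=0 | theta=0.3478) = 0.6522

0.6522


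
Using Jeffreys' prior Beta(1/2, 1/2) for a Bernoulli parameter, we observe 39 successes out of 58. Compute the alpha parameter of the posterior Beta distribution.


Conjugate update: Beta(0.5 + k, 0.5 + n - k).
k = 39, n - k = 19
Posterior alpha = 0.5 + k = 0.5 + 39 = 39.5

39.5


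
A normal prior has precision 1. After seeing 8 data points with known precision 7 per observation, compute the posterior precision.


In the conjugate normal model, precisions add:
tau_posterior = tau_prior + n * tau_data
= 1 + 8*7 = 57

57


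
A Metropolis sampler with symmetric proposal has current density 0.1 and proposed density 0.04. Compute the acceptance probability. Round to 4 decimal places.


For symmetric proposals, acceptance = min(1, pi(x*)/pi(x))
= min(1, 0.04/0.1)
= min(1, 0.4) = 0.4

0.4


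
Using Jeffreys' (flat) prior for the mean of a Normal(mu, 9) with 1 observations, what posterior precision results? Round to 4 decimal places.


Flat prior means prior precision is 0.
Posterior precision = n / sigma^2 = 1/9 = 0.1111

0.1111


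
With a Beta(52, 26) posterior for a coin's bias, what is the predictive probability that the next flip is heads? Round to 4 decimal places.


The predictive probability equals the posterior mean.
P(next = heads) = alpha / (alpha + beta)
= 52 / 78 = 0.6667

0.6667


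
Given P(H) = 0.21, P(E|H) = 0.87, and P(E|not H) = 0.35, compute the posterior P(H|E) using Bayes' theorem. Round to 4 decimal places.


By Bayes' theorem: P(H|E) = P(E|H)*P(H) / P(E)
P(E) = P(E|H)*P(H) + P(E|not H)*P(not H)
P(E) = 0.87*0.21 + 0.35*0.79 = 0.4592
P(H|E) = 0.87*0.21 / 0.4592 = 0.3979

0.3979


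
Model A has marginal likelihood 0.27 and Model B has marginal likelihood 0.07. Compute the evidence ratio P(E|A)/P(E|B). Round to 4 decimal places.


Evidence ratio = P(E|A) / P(E|B)
= 0.27 / 0.07
= 3.8571

3.8571


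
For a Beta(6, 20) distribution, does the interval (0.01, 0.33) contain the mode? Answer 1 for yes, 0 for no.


Mode of Beta(a,b) = (a-1)/(a+b-2)
= (6-1)/(6+20-2) = 0.2083
Check: 0.01 <= 0.2083 <= 0.33?
Result: 1

1


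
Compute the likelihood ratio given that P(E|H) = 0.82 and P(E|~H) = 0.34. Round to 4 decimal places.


LR = P(E|H) / P(E|~H)
= 0.82 / 0.34 = 2.4118

2.4118


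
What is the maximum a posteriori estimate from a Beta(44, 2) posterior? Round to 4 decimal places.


The MAP estimate equals the mode of the distribution.
Mode of Beta(a,b) = (a-1)/(a+b-2)
= 43/44
= 0.9773

0.9773


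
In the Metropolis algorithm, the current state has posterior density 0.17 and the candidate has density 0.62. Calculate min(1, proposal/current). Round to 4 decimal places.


Ratio = 0.62/0.17 = 3.6471
Acceptance probability = min(1, 3.6471)
= 1.0

1.0


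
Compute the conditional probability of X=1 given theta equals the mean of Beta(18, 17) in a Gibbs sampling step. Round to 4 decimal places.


Mean of Beta(18, 17) = 0.5143
P(X=1 | theta=0.5143) = 0.5143

0.5143


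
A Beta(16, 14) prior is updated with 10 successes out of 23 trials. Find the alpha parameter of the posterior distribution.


In the Beta-Binomial conjugate update:
alpha_post = alpha_prior + successes
= 16 + 10
= 26

26


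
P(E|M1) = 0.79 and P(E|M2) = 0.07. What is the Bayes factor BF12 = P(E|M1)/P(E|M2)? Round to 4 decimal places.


Bayes factor BF12 = P(E|M1) / P(E|M2)
= 0.79 / 0.07
= 11.2857

11.2857


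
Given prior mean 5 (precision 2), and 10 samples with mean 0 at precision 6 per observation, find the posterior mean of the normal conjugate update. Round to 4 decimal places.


The posterior mean is a precision-weighted average of prior and data.
Post. prec. = 2 + 60 = 62
Post. mean = (10 + 0)/62 = 10/62 = 0.1613

0.1613


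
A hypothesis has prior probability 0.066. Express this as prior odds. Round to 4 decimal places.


Odds = P(H) / P(not H) = 0.066 / 0.934
= 0.0707

0.0707


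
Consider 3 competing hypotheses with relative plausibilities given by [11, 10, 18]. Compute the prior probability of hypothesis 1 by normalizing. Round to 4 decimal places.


Sum of weights = 11 + 10 + 18 = 39
Normalized prior for H1 = 11 / 39
= 0.2821

0.2821


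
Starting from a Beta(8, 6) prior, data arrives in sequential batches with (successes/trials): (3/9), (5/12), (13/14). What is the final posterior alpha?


In sequential Bayesian updating, we sum all successes.
Total successes = 21
Final alpha = 8 + 21 = 29

29


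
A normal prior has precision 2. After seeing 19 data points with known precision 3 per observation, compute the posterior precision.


In the conjugate normal model, precisions add:
tau_posterior = tau_prior + n * tau_data
= 2 + 19*3 = 59

59


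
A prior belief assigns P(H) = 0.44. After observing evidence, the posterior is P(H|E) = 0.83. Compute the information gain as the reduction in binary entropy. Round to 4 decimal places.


H(prior) = -0.44*log2(0.44) - 0.56*log2(0.56)
= 0.9896
H(post) = -0.83*log2(0.83) - 0.17*log2(0.17)
= 0.6577
IG = 0.9896 - 0.6577 = 0.3319

0.3319


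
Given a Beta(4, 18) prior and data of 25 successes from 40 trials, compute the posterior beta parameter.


Number of failures = 40 - 25 = 15
Posterior beta = 18 + 15 = 33

33


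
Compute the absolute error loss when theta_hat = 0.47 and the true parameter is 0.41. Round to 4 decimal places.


L = |theta_hat - theta_true|
= |0.47 - 0.41| = 0.06

0.06


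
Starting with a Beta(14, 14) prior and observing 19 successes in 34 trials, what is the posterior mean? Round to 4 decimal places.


Posterior parameters: alpha = 14 + 19 = 33
beta = 14 + 15 = 29
Posterior mean = alpha / (alpha + beta) = 33 / 62
= 0.5323

0.5323


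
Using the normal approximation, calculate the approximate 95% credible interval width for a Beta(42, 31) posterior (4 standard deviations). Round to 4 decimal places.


Var(Beta) = 42*31/(73^2 * 74) = 0.0033
SD = 0.0575
Width ~ 4*SD = 0.2298

0.2298


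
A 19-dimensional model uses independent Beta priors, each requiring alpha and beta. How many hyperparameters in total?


Per parameter: 2 (alpha and beta).
Total = 19 * 2 = 38

38


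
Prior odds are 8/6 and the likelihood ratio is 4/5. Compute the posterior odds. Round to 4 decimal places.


Posterior odds = prior odds * likelihood ratio
= (8/6) * (4/5)
= 32 / 30
= 1.0667

1.0667


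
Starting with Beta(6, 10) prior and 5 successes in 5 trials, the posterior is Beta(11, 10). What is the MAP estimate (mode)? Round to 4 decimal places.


The mode of Beta(a, b) when a > 1 and b > 1 is (a-1)/(a+b-2)
= (11 - 1) / (11 + 10 - 2)
= 10 / 19
= 0.5263

0.5263


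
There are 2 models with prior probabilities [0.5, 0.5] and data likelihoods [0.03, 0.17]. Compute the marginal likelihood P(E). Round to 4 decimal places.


P(E) = sum over models of P(M_i) * P(E|M_i)
= 0.5*0.03 + 0.5*0.17
= 0.1

0.1


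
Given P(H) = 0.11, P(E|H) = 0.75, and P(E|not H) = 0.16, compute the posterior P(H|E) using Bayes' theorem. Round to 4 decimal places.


By Bayes' theorem: P(H|E) = P(E|H)*P(H) / P(E)
P(E) = P(E|H)*P(H) + P(E|not H)*P(not H)
P(E) = 0.75*0.11 + 0.16*0.89 = 0.2249
P(H|E) = 0.75*0.11 / 0.2249 = 0.3668

0.3668


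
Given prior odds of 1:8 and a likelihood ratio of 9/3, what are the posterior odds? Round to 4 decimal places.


Posterior odds = prior odds * LR
Prior odds = 1/8 = 0.125
LR = 9/3 = 3.0
Posterior odds = 0.125 * 3.0 = 0.375

0.375


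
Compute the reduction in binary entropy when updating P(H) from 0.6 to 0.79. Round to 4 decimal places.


H_before = -p*log2(p) - (1-p)*log2(1-p) for p=0.6: 0.971
H_after for p=0.79: 0.7415
Reduction = 0.971 - 0.7415 = 0.2295

0.2295


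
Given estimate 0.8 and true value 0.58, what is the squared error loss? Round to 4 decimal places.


Squared error = (estimate - true)^2
Difference = 0.22
Loss = 0.22^2 = 0.0484

0.0484


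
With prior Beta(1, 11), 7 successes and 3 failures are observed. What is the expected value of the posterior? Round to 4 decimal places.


Posterior = Beta(8, 14)
E[theta] = alpha/(alpha+beta)
= 8/22 = 0.3636

0.3636


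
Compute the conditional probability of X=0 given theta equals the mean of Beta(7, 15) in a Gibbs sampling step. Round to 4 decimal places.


Mean of Beta(7, 15) = 0.3182
P(X=0 | theta=0.3182) = 0.6818

0.6818


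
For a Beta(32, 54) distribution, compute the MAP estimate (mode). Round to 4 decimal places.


MAP = mode = (a-1)/(a+b-2)
= (32-1)/(32+54-2)
= 31/84 = 0.369

0.369


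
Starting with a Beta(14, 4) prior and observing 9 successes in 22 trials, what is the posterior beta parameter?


Posterior beta = prior beta + failures
Failures = 22 - 9 = 13
beta_post = 4 + 13 = 17

17


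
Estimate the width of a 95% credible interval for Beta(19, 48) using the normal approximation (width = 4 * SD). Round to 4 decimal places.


For Beta(a,b): Var = ab/((a+b)^2(a+b+1))
Var = 0.003, SD = 0.0547
Approximate 95% CI width = 4 * 0.0547 = 0.2186

0.2186


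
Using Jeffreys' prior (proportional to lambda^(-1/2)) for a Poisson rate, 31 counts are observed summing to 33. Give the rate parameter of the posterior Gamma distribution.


Conjugate update: Gamma(prior_shape + S, prior_rate + n).
Prior shape = 0.5, prior rate = 0.
Posterior rate = 0 + n = 31

31.0


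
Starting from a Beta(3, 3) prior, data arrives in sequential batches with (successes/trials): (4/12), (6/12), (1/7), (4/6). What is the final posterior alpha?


In sequential Bayesian updating, we sum all successes.
Total successes = 15
Final alpha = 3 + 15 = 18

18


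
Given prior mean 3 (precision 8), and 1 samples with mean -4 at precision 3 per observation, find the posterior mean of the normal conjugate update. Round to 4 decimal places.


The posterior mean is a precision-weighted average of prior and data.
Post. prec. = 8 + 3 = 11
Post. mean = (24 + -12)/11 = 12/11 = 1.0909

1.0909


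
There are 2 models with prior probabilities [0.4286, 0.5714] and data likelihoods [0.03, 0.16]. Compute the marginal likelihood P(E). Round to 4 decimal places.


P(E) = sum over models of P(M_i) * P(E|M_i)
= 0.4286*0.03 + 0.5714*0.16
= 0.1043

0.1043


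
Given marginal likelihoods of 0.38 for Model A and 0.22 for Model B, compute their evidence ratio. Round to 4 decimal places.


Ratio = ML(A) / ML(B) = 0.38/0.22
= 1.7273

1.7273


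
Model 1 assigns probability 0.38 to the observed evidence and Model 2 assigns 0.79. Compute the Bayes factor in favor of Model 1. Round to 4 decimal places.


BF = P(data|M1) / P(data|M2)
= 0.38 / 0.79 = 0.481

0.481


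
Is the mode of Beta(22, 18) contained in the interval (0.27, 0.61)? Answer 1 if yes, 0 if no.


Mode = (a-1)/(a+b-2) = 21/38 = 0.5526
Interval: (0.27, 0.61)
Contains mode? 1

1


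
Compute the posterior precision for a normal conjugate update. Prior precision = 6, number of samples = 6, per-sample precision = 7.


tau_post = tau_0 + n * tau
= 6 + 6 * 7 = 48

48


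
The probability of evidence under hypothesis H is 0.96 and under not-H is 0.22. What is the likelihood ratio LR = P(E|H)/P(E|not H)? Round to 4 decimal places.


LR = 0.96 / 0.22
= 4.3636

4.3636


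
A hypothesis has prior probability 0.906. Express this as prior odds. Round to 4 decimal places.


Odds = P(H) / P(not H) = 0.906 / 0.094
= 9.6383

9.6383


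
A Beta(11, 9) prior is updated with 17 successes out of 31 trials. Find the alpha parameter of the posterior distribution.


In the Beta-Binomial conjugate update:
alpha_post = alpha_prior + successes
= 11 + 17
= 28

28


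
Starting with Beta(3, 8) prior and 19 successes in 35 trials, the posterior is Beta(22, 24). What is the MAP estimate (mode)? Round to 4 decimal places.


The mode of Beta(a, b) when a > 1 and b > 1 is (a-1)/(a+b-2)
= (22 - 1) / (22 + 24 - 2)
= 21 / 44
= 0.4773

0.4773


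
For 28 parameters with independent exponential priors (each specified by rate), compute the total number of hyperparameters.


A exponential prior has 1 hyperparameter per parameter.
Total = 28 * 1 = 28

28


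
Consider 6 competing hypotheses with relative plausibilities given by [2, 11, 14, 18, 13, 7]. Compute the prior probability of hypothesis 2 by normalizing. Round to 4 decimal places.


Sum of weights = 2 + 11 + 14 + 18 + 13 + 7 = 65
Normalized prior for H2 = 11 / 65
= 0.1692

0.1692


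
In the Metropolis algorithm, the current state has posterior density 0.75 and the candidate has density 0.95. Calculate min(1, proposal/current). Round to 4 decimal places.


Ratio = 0.95/0.75 = 1.2667
Acceptance probability = min(1, 1.2667)
= 1.0

1.0


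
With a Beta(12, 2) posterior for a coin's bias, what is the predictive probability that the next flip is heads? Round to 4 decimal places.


The predictive probability equals the posterior mean.
P(next = heads) = alpha / (alpha + beta)
= 12 / 14 = 0.8571

0.8571


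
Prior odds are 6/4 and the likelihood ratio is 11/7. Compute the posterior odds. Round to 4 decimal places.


Posterior odds = prior odds * likelihood ratio
= (6/4) * (11/7)
= 66 / 28
= 2.3571

2.3571


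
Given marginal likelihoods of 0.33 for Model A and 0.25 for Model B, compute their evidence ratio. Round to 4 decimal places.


Ratio = ML(A) / ML(B) = 0.33/0.25
= 1.32

1.32


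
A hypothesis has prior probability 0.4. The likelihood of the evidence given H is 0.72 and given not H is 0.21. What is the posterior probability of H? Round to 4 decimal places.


Using Bayes' theorem:
P(E) = 0.4 * 0.72 + 0.6 * 0.21
P(E) = 0.414
P(H|E) = (0.4 * 0.72) / 0.414 = 0.6957

0.6957


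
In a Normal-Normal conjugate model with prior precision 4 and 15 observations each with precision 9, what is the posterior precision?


Posterior precision = prior precision + n * observation precision
= 4 + 15 * 9
= 4 + 135 = 139

139


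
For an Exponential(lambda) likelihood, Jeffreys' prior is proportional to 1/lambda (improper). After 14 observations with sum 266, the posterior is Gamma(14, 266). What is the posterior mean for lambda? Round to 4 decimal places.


Posterior = Gamma(n, sum_x) = Gamma(14, 266)
Posterior mean = shape/rate = 14/266
= 0.0526

0.0526


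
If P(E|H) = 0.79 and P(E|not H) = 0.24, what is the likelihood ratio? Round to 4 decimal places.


Likelihood ratio = P(E|H) / P(E|not H)
= 0.79 / 0.24
= 3.2917

3.2917


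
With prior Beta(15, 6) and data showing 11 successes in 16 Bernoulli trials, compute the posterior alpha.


Conjugate update: alpha_posterior = alpha_prior + k
= 15 + 11 = 26

26


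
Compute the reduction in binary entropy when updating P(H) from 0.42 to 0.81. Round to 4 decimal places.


H_before = -p*log2(p) - (1-p)*log2(1-p) for p=0.42: 0.9815
H_after for p=0.81: 0.7015
Reduction = 0.9815 - 0.7015 = 0.28

0.28


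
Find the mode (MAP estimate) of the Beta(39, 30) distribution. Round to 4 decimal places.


For Beta(a,b) with a,b > 1:
Mode = (a-1)/(a+b-2) = (39-1)/(69-2)
= 38/67 = 0.5672

0.5672


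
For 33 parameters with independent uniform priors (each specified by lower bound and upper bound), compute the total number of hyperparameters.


A uniform prior has 2 hyperparameters per parameter.
Total = 33 * 2 = 66

66


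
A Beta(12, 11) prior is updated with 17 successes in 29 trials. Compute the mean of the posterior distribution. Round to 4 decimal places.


After update: Beta(29, 23)
Mean = 29 / (29 + 23) = 29 / 52
= 0.5577

0.5577


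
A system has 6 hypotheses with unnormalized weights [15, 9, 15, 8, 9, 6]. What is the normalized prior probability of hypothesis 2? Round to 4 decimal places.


The normalized prior is the weight divided by the total.
Total weight = 62
P(H2) = 9 / 62 = 0.1452

0.1452


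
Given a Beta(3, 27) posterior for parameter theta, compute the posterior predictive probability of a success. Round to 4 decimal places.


For a Beta-Bernoulli model, the predictive probability is the mean:
P(success) = 3/(3+27) = 3/30 = 0.1

0.1


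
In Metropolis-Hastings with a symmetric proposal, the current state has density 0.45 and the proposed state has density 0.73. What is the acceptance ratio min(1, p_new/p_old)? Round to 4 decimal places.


Ratio = p_new / p_old = 0.73 / 0.45 = 1.6222
Acceptance = min(1, 1.6222) = 1.0

1.0


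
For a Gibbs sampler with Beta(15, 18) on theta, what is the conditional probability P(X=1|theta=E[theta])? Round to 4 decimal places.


E[theta] = 15/(15+18) = 0.4545
P(X=1|theta) = theta = 0.4545

0.4545


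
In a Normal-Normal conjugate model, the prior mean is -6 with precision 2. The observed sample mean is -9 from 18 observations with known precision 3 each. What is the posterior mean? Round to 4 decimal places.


Posterior precision = tau0 + n*tau = 2 + 18*3 = 56
Posterior mean = (tau0*mu0 + n*tau*xbar) / posterior_precision
= (2*-6 + 18*3*-9) / 56
= -498 / 56 = -8.8929

-8.8929


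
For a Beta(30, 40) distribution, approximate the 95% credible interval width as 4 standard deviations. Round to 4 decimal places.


Variance of Beta(a,b) = ab / ((a+b)^2 * (a+b+1))
= 30*40 / ((70)^2 * 71)
= 0.0034
SD = sqrt(0.0034) = 0.0587
Width = 4 * SD = 0.2349

0.2349


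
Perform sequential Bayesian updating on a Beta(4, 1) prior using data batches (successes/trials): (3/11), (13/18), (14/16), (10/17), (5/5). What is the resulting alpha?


Accumulate successes: 45
Posterior alpha = prior alpha + sum of successes
= 4 + 45 = 49

49


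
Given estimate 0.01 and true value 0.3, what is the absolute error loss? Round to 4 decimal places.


Absolute error = |estimate - true|
= |-0.29| = 0.29

0.29


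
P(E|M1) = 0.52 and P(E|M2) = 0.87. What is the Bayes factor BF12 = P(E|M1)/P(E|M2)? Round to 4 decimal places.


Bayes factor BF12 = P(E|M1) / P(E|M2)
= 0.52 / 0.87
= 0.5977

0.5977


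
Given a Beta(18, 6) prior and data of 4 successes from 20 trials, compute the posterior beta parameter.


Number of failures = 20 - 4 = 16
Posterior beta = 6 + 16 = 22

22


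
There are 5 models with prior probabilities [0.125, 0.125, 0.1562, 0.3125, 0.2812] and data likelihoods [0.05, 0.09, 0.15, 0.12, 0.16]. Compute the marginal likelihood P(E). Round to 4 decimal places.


P(E) = sum over models of P(M_i) * P(E|M_i)
= 0.125*0.05 + 0.125*0.09 + 0.1562*0.15 + 0.3125*0.12 + 0.2812*0.16
= 0.1234

0.1234


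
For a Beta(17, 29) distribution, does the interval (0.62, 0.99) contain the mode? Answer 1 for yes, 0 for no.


Mode of Beta(a,b) = (a-1)/(a+b-2)
= (17-1)/(17+29-2) = 0.3636
Check: 0.62 <= 0.3636 <= 0.99?
Result: 0

0


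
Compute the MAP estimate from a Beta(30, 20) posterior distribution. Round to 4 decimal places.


MAP = mode of Beta distribution
= (alpha - 1)/(alpha + beta - 2)
= (30-1)/(30+20-2)
= 29/48 = 0.6042

0.6042


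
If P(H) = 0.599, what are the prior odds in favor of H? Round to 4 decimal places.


Prior odds = P(H) / (1 - P(H))
= 0.599 / 0.401
= 1.4938

1.4938


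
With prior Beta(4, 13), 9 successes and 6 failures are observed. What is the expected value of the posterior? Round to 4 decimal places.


Posterior = Beta(13, 19)
E[theta] = alpha/(alpha+beta)
= 13/32 = 0.4062

0.4062


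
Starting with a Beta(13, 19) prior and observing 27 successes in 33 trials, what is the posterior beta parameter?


Posterior beta = prior beta + failures
Failures = 33 - 27 = 6
beta_post = 19 + 6 = 25

25


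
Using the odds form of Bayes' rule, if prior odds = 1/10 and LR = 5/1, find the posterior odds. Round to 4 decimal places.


Bayes' rule in odds form: posterior odds = prior odds * LR
= (1 * 5) / (10 * 1)
= 5/10 = 0.5

0.5


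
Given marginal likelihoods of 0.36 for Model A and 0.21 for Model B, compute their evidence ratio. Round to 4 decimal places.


Ratio = ML(A) / ML(B) = 0.36/0.21
= 1.7143

1.7143


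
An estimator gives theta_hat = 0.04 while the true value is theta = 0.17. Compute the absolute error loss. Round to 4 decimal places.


The absolute error loss is |theta_hat - theta|
= |0.04 - 0.17|
= 0.13

0.13


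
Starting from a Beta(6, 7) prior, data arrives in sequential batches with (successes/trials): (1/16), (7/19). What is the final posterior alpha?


In sequential Bayesian updating, we sum all successes.
Total successes = 8
Final alpha = 6 + 8 = 14

14


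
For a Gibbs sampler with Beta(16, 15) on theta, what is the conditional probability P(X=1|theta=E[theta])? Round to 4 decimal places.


E[theta] = 16/(16+15) = 0.5161
P(X=1|theta) = theta = 0.5161

0.5161


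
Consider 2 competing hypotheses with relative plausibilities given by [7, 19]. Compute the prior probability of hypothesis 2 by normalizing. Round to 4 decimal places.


Sum of weights = 7 + 19 = 26
Normalized prior for H2 = 19 / 26
= 0.7308

0.7308


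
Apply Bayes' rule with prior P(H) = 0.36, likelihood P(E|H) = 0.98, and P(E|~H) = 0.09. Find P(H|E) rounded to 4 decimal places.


Step 1: Compute marginal P(E) = P(E|H)P(H) + P(E|~H)P(~H)
= 0.98*0.36 + 0.09*0.64 = 0.4104
Step 2: P(H|E) = P(E|H)P(H)/P(E) = 0.3528/0.4104
= 0.8596

0.8596


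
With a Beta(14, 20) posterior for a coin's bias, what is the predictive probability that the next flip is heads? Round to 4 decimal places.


The predictive probability equals the posterior mean.
P(next = heads) = alpha / (alpha + beta)
= 14 / 34 = 0.4118

0.4118


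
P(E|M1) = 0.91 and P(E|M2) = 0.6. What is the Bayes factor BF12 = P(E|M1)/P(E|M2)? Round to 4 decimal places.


Bayes factor BF12 = P(E|M1) / P(E|M2)
= 0.91 / 0.6
= 1.5167

1.5167


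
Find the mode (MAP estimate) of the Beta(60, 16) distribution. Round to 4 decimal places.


For Beta(a,b) with a,b > 1:
Mode = (a-1)/(a+b-2) = (60-1)/(76-2)
= 59/74 = 0.7973

0.7973


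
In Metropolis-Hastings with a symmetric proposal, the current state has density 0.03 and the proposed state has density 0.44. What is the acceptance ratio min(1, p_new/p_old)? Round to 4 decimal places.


Ratio = p_new / p_old = 0.44 / 0.03 = 14.6667
Acceptance = min(1, 14.6667) = 1.0

1.0


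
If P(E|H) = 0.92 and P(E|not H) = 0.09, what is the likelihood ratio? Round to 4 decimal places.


Likelihood ratio = P(E|H) / P(E|not H)
= 0.92 / 0.09
= 10.2222

10.2222


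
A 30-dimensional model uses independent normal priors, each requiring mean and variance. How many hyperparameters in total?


Per parameter: 2 (mean and variance).
Total = 30 * 2 = 60

60


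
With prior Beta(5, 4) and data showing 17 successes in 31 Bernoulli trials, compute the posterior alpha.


Conjugate update: alpha_posterior = alpha_prior + k
= 5 + 17 = 22

22


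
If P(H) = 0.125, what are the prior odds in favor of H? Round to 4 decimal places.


Prior odds = P(H) / (1 - P(H))
= 0.125 / 0.875
= 0.1429

0.1429


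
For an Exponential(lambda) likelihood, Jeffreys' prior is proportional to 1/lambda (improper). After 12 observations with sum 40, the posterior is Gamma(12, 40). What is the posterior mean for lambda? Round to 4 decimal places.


Posterior = Gamma(n, sum_x) = Gamma(12, 40)
Posterior mean = shape/rate = 12/40
= 0.3

0.3


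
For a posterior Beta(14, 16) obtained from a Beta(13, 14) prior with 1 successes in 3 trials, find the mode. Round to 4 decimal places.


Mode = (alpha - 1) / (alpha + beta - 2)
= 13 / 28
= 0.4643

0.4643


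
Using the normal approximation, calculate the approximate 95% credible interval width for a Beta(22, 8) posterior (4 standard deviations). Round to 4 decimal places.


Var(Beta) = 22*8/(30^2 * 31) = 0.0063
SD = 0.0794
Width ~ 4*SD = 0.3177

0.3177


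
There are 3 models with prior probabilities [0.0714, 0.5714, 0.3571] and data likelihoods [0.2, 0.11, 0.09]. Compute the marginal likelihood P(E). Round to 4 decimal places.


P(E) = sum over models of P(M_i) * P(E|M_i)
= 0.0714*0.2 + 0.5714*0.11 + 0.3571*0.09
= 0.1093

0.1093


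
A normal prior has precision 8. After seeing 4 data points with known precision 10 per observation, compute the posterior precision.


In the conjugate normal model, precisions add:
tau_posterior = tau_prior + n * tau_data
= 8 + 4*10 = 48

48


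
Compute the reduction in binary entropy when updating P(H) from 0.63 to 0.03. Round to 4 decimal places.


H_before = -p*log2(p) - (1-p)*log2(1-p) for p=0.63: 0.9507
H_after for p=0.03: 0.1944
Reduction = 0.9507 - 0.1944 = 0.7563

0.7563


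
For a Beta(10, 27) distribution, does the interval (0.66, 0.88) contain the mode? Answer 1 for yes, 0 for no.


Mode of Beta(a,b) = (a-1)/(a+b-2)
= (10-1)/(10+27-2) = 0.2571
Check: 0.66 <= 0.2571 <= 0.88?
Result: 0

0


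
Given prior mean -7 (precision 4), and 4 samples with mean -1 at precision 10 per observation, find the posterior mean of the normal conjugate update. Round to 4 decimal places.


The posterior mean is a precision-weighted average of prior and data.
Post. prec. = 4 + 40 = 44
Post. mean = (-28 + -40)/44 = -68/44 = -1.5455

-1.5455


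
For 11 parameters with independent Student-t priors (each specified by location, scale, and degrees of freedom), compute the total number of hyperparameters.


A Student-t prior has 3 hyperparameters per parameter.
Total = 11 * 3 = 33

33


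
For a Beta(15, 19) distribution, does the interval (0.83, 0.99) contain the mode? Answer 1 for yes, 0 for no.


Mode of Beta(a,b) = (a-1)/(a+b-2)
= (15-1)/(15+19-2) = 0.4375
Check: 0.83 <= 0.4375 <= 0.99?
Result: 0

0


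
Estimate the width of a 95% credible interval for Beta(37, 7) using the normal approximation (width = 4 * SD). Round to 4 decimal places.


For Beta(a,b): Var = ab/((a+b)^2(a+b+1))
Var = 0.003, SD = 0.0545
Approximate 95% CI width = 4 * 0.0545 = 0.2181

0.2181


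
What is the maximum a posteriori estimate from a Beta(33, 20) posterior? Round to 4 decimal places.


The MAP estimate equals the mode of the distribution.
Mode of Beta(a,b) = (a-1)/(a+b-2)
= 32/51
= 0.6275

0.6275


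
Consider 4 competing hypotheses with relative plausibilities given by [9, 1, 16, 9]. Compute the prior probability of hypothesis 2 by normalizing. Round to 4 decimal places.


Sum of weights = 9 + 1 + 16 + 9 = 35
Normalized prior for H2 = 1 / 35
= 0.0286

0.0286


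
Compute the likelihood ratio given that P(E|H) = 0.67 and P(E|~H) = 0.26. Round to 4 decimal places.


LR = P(E|H) / P(E|~H)
= 0.67 / 0.26 = 2.5769

2.5769


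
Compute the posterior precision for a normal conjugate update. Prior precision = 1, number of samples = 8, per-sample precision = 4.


tau_post = tau_0 + n * tau
= 1 + 8 * 4 = 33

33


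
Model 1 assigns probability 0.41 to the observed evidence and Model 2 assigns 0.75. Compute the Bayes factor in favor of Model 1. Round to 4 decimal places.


BF = P(data|M1) / P(data|M2)
= 0.41 / 0.75 = 0.5467

0.5467


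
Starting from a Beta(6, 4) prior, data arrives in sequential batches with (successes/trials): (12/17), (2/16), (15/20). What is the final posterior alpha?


In sequential Bayesian updating, we sum all successes.
Total successes = 29
Final alpha = 6 + 29 = 35

35


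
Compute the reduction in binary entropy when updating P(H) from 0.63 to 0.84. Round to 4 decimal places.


H_before = -p*log2(p) - (1-p)*log2(1-p) for p=0.63: 0.9507
H_after for p=0.84: 0.6343
Reduction = 0.9507 - 0.6343 = 0.3164

0.3164


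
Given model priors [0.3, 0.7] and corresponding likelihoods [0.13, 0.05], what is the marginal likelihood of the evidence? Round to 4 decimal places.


P(E) = sum_i P(M_i) P(E|M_i)
= 0.039 + 0.035
= 0.074

0.074


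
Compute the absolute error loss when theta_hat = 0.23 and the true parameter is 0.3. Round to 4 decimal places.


L = |theta_hat - theta_true|
= |0.23 - 0.3| = 0.07

0.07


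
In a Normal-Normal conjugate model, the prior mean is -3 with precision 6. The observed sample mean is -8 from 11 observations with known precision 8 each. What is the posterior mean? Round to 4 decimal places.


Posterior precision = tau0 + n*tau = 6 + 11*8 = 94
Posterior mean = (tau0*mu0 + n*tau*xbar) / posterior_precision
= (6*-3 + 11*8*-8) / 94
= -722 / 94 = -7.6809

-7.6809


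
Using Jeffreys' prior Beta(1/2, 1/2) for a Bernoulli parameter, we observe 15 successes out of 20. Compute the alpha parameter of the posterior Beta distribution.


Conjugate update: Beta(0.5 + k, 0.5 + n - k).
k = 15, n - k = 5
Posterior alpha = 0.5 + k = 0.5 + 15 = 15.5

15.5


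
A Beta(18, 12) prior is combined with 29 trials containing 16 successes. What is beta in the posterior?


In conjugate updating:
beta_posterior = beta_prior + (n - k)
= 12 + (29 - 16)
= 12 + 13 = 25

25


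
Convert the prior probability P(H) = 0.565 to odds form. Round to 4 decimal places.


P(not H) = 1 - 0.565 = 0.435
Odds = 0.565 / 0.435 = 1.2989

1.2989


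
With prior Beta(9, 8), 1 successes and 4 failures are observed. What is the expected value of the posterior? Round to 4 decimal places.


Posterior = Beta(10, 12)
E[theta] = alpha/(alpha+beta)
= 10/22 = 0.4545

0.4545


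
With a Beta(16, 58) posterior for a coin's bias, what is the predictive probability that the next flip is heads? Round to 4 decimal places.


The predictive probability equals the posterior mean.
P(next = heads) = alpha / (alpha + beta)
= 16 / 74 = 0.2162

0.2162


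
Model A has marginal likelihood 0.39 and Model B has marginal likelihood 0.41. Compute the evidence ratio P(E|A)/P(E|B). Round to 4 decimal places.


Evidence ratio = P(E|A) / P(E|B)
= 0.39 / 0.41
= 0.9512

0.9512


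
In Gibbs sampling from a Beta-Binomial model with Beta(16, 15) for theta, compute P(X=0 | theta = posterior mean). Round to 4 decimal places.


Posterior mean = alpha/(alpha+beta) = 16/31 = 0.5161
P(X=0|theta=mean) = 1 - theta = 0.4839

0.4839


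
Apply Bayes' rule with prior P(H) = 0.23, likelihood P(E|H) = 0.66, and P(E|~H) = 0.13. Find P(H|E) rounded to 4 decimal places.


Step 1: Compute marginal P(E) = P(E|H)P(H) + P(E|~H)P(~H)
= 0.66*0.23 + 0.13*0.77 = 0.2519
Step 2: P(H|E) = P(E|H)P(H)/P(E) = 0.1518/0.2519
= 0.6026

0.6026


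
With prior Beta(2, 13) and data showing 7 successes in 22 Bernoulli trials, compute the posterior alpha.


Conjugate update: alpha_posterior = alpha_prior + k
= 2 + 7 = 9

9


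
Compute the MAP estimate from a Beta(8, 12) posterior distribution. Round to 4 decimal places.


MAP = mode of Beta distribution
= (alpha - 1)/(alpha + beta - 2)
= (8-1)/(8+12-2)
= 7/18 = 0.3889

0.3889


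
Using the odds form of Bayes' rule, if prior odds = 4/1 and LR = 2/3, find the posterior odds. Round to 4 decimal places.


Bayes' rule in odds form: posterior odds = prior odds * LR
= (4 * 2) / (1 * 3)
= 8/3 = 2.6667

2.6667


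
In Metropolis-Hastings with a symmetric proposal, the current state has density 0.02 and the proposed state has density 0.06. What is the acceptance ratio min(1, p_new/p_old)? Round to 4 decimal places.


Ratio = p_new / p_old = 0.06 / 0.02 = 3.0
Acceptance = min(1, 3.0) = 1.0

1.0


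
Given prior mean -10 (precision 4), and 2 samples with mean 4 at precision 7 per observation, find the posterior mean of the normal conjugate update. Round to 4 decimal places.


The posterior mean is a precision-weighted average of prior and data.
Post. prec. = 4 + 14 = 18
Post. mean = (-40 + 56)/18 = 16/18 = 0.8889

0.8889


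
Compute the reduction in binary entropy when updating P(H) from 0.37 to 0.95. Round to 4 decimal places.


H_before = -p*log2(p) - (1-p)*log2(1-p) for p=0.37: 0.9507
H_after for p=0.95: 0.2864
Reduction = 0.9507 - 0.2864 = 0.6643

0.6643


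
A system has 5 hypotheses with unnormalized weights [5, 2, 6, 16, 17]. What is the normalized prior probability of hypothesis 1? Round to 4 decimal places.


The normalized prior is the weight divided by the total.
Total weight = 46
P(H1) = 5 / 46 = 0.1087

0.1087


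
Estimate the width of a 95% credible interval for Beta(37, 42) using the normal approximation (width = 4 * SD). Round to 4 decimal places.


For Beta(a,b): Var = ab/((a+b)^2(a+b+1))
Var = 0.0031, SD = 0.0558
Approximate 95% CI width = 4 * 0.0558 = 0.2232

0.2232


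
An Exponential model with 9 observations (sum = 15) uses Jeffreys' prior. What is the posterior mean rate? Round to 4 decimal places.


Posterior Gamma(9, 15)
E[lambda] = 9/15 = 0.6

0.6


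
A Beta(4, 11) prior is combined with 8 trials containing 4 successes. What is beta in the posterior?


In conjugate updating:
beta_posterior = beta_prior + (n - k)
= 11 + (8 - 4)
= 11 + 4 = 15

15


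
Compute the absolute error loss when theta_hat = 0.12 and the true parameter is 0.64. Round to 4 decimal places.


L = |theta_hat - theta_true|
= |0.12 - 0.64| = 0.52

0.52


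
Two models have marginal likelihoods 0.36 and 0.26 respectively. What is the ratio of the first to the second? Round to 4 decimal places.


Evidence ratio = 0.36 / 0.26
= 1.3846

1.3846


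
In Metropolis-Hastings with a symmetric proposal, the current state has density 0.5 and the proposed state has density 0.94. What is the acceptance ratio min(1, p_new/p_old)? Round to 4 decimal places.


Ratio = p_new / p_old = 0.94 / 0.5 = 1.88
Acceptance = min(1, 1.88) = 1.0

1.0


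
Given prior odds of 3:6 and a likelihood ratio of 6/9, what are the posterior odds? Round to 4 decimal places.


Posterior odds = prior odds * LR
Prior odds = 3/6 = 0.5
LR = 6/9 = 0.6667
Posterior odds = 0.5 * 0.6667 = 0.3333

0.3333


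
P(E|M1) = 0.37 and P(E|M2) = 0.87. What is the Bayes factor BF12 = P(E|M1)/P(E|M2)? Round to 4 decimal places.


Bayes factor BF12 = P(E|M1) / P(E|M2)
= 0.37 / 0.87
= 0.4253

0.4253


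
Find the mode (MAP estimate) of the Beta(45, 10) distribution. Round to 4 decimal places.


For Beta(a,b) with a,b > 1:
Mode = (a-1)/(a+b-2) = (45-1)/(55-2)
= 44/53 = 0.8302

0.8302
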